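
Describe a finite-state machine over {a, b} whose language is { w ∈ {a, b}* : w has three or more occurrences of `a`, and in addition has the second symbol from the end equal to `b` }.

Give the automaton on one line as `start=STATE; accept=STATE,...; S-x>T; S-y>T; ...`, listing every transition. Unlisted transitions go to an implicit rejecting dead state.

start=q0; accept=q6,q7; q0-a>q1; q0-b>q0; q1-a>q2; q1-b>q1; q2-a>q3; q2-b>q4; q3-a>q3; q3-b>q5; q4-a>q6; q4-b>q4; q5-a>q6; q5-b>q7; q6-a>q3; q6-b>q5; q7-a>q6; q7-b>q7

Build one automaton per condition and run them in lockstep. One (5 states) tracks the count of `a`s, saturating at 4; the other (7 states) tracks the last 2 symbols read. Each combined state is a pair, one component from each; accept when both components accept. Equivalent product states are then merged.
An 8-state machine:
        a   b  
>  q0   q1  q0 
   q1   q2  q1 
   q2   q3  q4 
   q3   q3  q5 
   q4   q6  q4 
   q5   q6  q7 
 * q6   q3  q5 
 * q7   q6  q7 
(> = start, * = accepting)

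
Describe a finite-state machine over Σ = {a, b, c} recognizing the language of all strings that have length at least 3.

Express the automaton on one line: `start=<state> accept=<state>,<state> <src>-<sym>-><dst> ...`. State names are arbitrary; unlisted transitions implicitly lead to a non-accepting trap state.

start=S0 accept=S3,S4 S0-a->S1 S0-b->S1 S0-c->S1 S1-a->S2 S1-b->S2 S1-c->S2 S2-a->S3 S2-b->S3 S2-c->S3 S3-a->S4 S3-b->S4 S3-c->S4 S4-a->S4 S4-b->S4 S4-c->S4

Count input length up to 4: every symbol moves from S0 toward S4, which means 'more than 3' and absorbs. Accept from {S3, S4}.
        a   b   c  
>  S0   S1  S1  S1 
   S1   S2  S2  S2 
   S2   S3  S3  S3 
 * S3   S4  S4  S4 
 * S4   S4  S4  S4 
(> = start, * = accepting)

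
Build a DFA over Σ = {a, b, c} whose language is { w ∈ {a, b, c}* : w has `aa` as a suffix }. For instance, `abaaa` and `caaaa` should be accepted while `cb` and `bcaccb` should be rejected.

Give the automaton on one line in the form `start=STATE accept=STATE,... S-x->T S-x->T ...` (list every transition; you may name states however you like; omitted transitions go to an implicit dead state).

start=s0 accept=s2 s0-a->s1 s0-b->s0 s0-c->s0 s1-a->s2 s1-b->s0 s1-c->s0 s2-a->s2 s2-b->s0 s2-c->s0

Let each state record the length of the longest suffix of the input read so far that is also a prefix of `aa`. s1 means the last symbol is `a`; s2 means the last 2 symbols are `aa`. Accept only at s2, where the string currently ends in `aa`.
A 3-state machine:
        a   b   c  
>  s0   s1  s0  s0 
   s1   s2  s0  s0 
 * s2   s2  s0  s0 
(> = start, * = accepting)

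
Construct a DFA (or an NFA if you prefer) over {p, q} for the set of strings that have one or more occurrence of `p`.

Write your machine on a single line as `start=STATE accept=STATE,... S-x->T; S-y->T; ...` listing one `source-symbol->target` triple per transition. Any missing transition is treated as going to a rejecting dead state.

start=A; accept=B,C; A-p->B; A-q->A; B-p->C; B-q->B; C-p->C; C-q->C

Count `p`s, saturating at 2: state A means no `p` yet, B means one `p` seen, C means more than one. Each `p` increments (capped at C); other symbols loop. Accept from {B, C}.
A 3-state machine:
       p  q 
>  A   B  A 
 * B   C  B 
 * C   C  C 
(> = start, * = accepting)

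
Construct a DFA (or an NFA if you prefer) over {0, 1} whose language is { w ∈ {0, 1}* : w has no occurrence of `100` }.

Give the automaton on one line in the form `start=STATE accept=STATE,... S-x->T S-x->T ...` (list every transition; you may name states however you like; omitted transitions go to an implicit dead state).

start=s0 accept=s0,s1,s2 s0-0->s0 s0-1->s1 s1-0->s2 s1-1->s1 s2-0->s3 s2-1->s1 s3-0->s3 s3-1->s3

Track partial matches of the forbidden pattern `100`. State s3 is a dead state reached once `100` has occurred; every other state accepts. s0 means no part of `100` is currently matched.
With 4 states:
        0   1  
>* s0   s0  s1 
 * s1   s2  s1 
 * s2   s3  s1 
   s3   s3  s3 
(> = start, * = accepting)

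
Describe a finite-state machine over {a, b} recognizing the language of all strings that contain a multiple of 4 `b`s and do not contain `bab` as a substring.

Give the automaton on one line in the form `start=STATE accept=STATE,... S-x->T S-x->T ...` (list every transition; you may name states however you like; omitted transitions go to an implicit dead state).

Run two small machines in parallel and take their product. One (4 states) tracks the count of `b`s modulo 4; the other (4 states) tracks partial matches of the forbidden pattern `bab`. Each combined state is a pair, one component from each; accept when both components accept.
A 16-state machine:
          a    b  
>* S0     S0   S1 
   S1     S2   S3 
   S2     S4   S5 
   S3     S6   S7 
   S4     S4   S3 
   S5     S5   S8 
   S6     S9   S8 
   S7    S10  S11 
   S8     S8  S12 
   S9     S9   S7 
   S10   S13  S12 
 * S11   S14   S1 
   S12   S12  S15 
   S13   S13  S11 
 * S14    S0  S15 
   S15   S15   S5 
(> = start, * = accepting)

start=S0 accept=S0,S11,S14 S0-a->S0 S0-b->S1 S1-a->S2 S1-b->S3 S2-a->S4 S2-b->S5 S3-a->S6 S3-b->S7 S4-a->S4 S4-b->S3 S5-a->S5 S5-b->S8 S6-a->S9 S6-b->S8 S7-a->S10 S7-b->S11 S8-a->S8 S8-b->S12 S9-a->S9 S9-b->S7 S10-a->S13 S10-b->S12 S11-a->S14 S11-b->S1 S12-a->S12 S12-b->S15 S13-a->S13 S13-b->S11 S14-a->S0 S14-b->S15 S15-a->S15 S15-b->S5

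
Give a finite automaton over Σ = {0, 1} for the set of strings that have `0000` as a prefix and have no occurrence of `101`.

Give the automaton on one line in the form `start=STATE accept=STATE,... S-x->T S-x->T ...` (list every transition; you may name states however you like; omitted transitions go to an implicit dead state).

Build one automaton per condition and run them in lockstep. The first has 6 states tracking whether the input so far still matches the prefix `0000`; the second has 4 states tracking partial matches of the forbidden pattern `101`. A product state is a pair (one from each), accepting exactly when both do.
A 12-state machine:
       0  1 
>  A   B  C 
   B   D  C 
   C   E  C 
   D   F  C 
   E   G  H 
   F   I  C 
   G   G  C 
   H   H  H 
 * I   I  J 
 * J   K  J 
 * K   I  L 
   L   L  L 
(> = start, * = accepting)

start=A accept=I,J,K A-0->B A-1->C B-0->D B-1->C C-0->E C-1->C D-0->F D-1->C E-0->G E-1->H F-0->I F-1->C G-0->G G-1->C H-0->H H-1->H I-0->I I-1->J J-0->K J-1->J K-0->I K-1->L L-0->L L-1->L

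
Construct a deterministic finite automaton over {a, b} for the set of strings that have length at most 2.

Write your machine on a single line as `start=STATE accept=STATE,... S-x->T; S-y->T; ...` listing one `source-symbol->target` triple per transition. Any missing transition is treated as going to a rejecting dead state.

start=S0; accept=S0,S1,S2; S0-a->S1; S0-b->S1; S1-a->S2; S1-b->S2; S2-a->S3; S2-b->S3; S3-a->S3; S3-b->S3

Count input length up to 3: every symbol moves from S0 toward S3, which means 'more than 2' and absorbs. Accept from {S0, S1, S2}.
With 4 states:
        a   b  
>* S0   S1  S1 
 * S1   S2  S2 
 * S2   S3  S3 
   S3   S3  S3 
(> = start, * = accepting)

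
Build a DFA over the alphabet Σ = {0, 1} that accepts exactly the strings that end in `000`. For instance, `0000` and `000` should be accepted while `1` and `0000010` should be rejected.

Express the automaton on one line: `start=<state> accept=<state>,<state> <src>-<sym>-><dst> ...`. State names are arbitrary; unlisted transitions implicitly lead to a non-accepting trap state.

Let each state record the length of the longest suffix of the input read so far that is also a prefix of `000`. q1 means the last symbol is `0`; q2 means the last 2 symbols are `00`; q3 means the last 3 symbols are `000`. Accept only at q3, where the string currently ends in `000`.
4 states suffice.
        0   1  
>  q0   q1  q0 
   q1   q2  q0 
   q2   q3  q0 
 * q3   q3  q0 
(> = start, * = accepting)

start=q0 accept=q3 q0-0->q1 q0-1->q0 q1-0->q2 q1-1->q0 q2-0->q3 q2-1->q0 q3-0->q3 q3-1->q0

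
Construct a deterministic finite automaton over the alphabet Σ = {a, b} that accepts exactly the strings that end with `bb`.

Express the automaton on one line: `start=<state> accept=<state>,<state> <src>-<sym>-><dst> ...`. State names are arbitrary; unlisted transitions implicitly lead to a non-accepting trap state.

Remember how much of `bb` the current input suffix matches. State s0 means no match yet; s1 means the last symbol is `b`; s2 means the last 2 symbols are `bb`. Only s2 accepts. On a mismatch, fall back to the longest proper suffix that is still a prefix of `bb`.
With 3 states:
        a   b  
>  s0   s0  s1 
   s1   s0  s2 
 * s2   s0  s2 
(> = start, * = accepting)

start=s0 accept=s2 s0-a->s0 s0-b->s1 s1-a->s0 s1-b->s2 s2-a->s0 s2-b->s2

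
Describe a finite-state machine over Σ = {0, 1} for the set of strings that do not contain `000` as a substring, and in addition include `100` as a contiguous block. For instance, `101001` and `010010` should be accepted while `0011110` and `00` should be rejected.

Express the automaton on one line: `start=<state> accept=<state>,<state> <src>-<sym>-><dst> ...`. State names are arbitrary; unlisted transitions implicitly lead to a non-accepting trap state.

Run two small machines in parallel and take their product. The first has 4 states tracking partial matches of the forbidden pattern `000`; the second has 4 states tracking whether and how much of `100` has been seen. A product state is a pair (one from each), accepting exactly when both do.
          0    1  
>  s0     s1   s2 
   s1     s3   s2 
   s2     s4   s2 
   s3     s5   s2 
   s4     s6   s2 
   s5     s5   s7 
 * s6     s8   s9 
   s7    s10   s7 
   s8     s8   s8 
 * s9    s11   s9 
   s10    s8   s7 
 * s11    s6   s9 
(> = start, * = accepting)

start=s0 accept=s6,s9,s11 s0-0->s1 s0-1->s2 s1-0->s3 s1-1->s2 s2-0->s4 s2-1->s2 s3-0->s5 s3-1->s2 s4-0->s6 s4-1->s2 s5-0->s5 s5-1->s7 s6-0->s8 s6-1->s9 s7-0->s10 s7-1->s7 s8-0->s8 s8-1->s8 s9-0->s11 s9-1->s9 s10-0->s8 s10-1->s7 s11-0->s6 s11-1->s9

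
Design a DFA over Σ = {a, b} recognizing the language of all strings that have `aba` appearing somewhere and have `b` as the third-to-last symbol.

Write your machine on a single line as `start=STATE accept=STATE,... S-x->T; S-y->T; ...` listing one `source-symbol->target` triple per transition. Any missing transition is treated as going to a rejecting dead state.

start=S0; accept=S15,S16,S20,S21; S0-a->S1; S0-b->S2; S1-a->S3; S1-b->S4; S2-a->S5; S2-b->S6; S3-a->S7; S3-b->S8; S4-a->S9; S4-b->S10; S5-a->S11; S5-b->S12; S6-a->S13; S6-b->S14; S7-a->S7; S7-b->S8; S8-a->S9; S8-b->S10; S9-a->S15; S9-b->S16; S10-a->S13; S10-b->S14; S11-a->S7; S11-b->S8; S12-a->S9; S12-b->S10; S13-a->S11; S13-b->S12; S14-a->S13; S14-b->S14; S15-a->S17; S15-b->S18; S16-a->S9; S16-b->S19; S17-a->S17; S17-b->S18; S18-a->S9; S18-b->S19; S19-a->S20; S19-b->S21; S20-a->S15; S20-b->S16; S21-a->S20; S21-b->S21

Handle the two conditions separately and then intersect. One (4 states) tracks whether and how much of `aba` has been seen; the other (15 states) tracks the last 3 symbols read. Each combined state is a pair, one component from each; accept when both components accept.
          a    b  
>  S0     S1   S2 
   S1     S3   S4 
   S2     S5   S6 
   S3     S7   S8 
   S4     S9  S10 
   S5    S11  S12 
   S6    S13  S14 
   S7     S7   S8 
   S8     S9  S10 
   S9    S15  S16 
   S10   S13  S14 
   S11    S7   S8 
   S12    S9  S10 
   S13   S11  S12 
   S14   S13  S14 
 * S15   S17  S18 
 * S16    S9  S19 
   S17   S17  S18 
   S18    S9  S19 
   S19   S20  S21 
 * S20   S15  S16 
 * S21   S20  S21 
(> = start, * = accepting)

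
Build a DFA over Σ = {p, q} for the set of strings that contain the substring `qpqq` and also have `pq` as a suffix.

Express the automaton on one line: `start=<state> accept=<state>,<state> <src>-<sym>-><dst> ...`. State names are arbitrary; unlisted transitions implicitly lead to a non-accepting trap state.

Handle the two conditions separately and then intersect. The first has 5 states tracking whether and how much of `qpqq` has been seen; the second has 3 states tracking how much of the suffix `pq` has currently been matched. A product state is a pair (one from each), accepting exactly when both do. After merging equivalent states the machine shrinks.
A 7-state machine:
        p   q  
>  S0   S0  S1 
   S1   S2  S1 
   S2   S0  S3 
   S3   S2  S4 
   S4   S5  S4 
   S5   S5  S6 
 * S6   S5  S4 
(> = start, * = accepting)

start=S0 accept=S6 S0-p->S0 S0-q->S1 S1-p->S2 S1-q->S1 S2-p->S0 S2-q->S3 S3-p->S2 S3-q->S4 S4-p->S5 S4-q->S4 S5-p->S5 S5-q->S6 S6-p->S5 S6-q->S4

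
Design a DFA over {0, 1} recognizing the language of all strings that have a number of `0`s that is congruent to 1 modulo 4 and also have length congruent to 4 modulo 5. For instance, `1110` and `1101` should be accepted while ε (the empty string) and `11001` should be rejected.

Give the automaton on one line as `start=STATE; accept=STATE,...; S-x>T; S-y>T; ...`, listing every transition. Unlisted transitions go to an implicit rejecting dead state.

Handle the two conditions separately and then intersect. The first has 4 states tracking the count of `0`s modulo 4; the second has 5 states tracking the input length modulo 5. A product state is a pair (one from each), accepting exactly when both do.
A 20-state machine:
          0    1  
>  S0     S1   S2 
   S1     S3   S4 
   S2     S4   S5 
   S3     S6   S7 
   S4     S7   S8 
   S5     S8   S9 
   S6    S10  S11 
   S7    S11  S12 
   S8    S12  S13 
   S9    S13  S10 
   S10   S14   S0 
   S11    S0  S15 
   S12   S15  S16 
 * S13   S16  S14 
   S14   S17   S1 
   S15    S2  S18 
   S16   S18  S17 
   S17   S19   S3 
   S18    S5  S19 
   S19    S9   S6 
(> = start, * = accepting)

start=S0; accept=S13; S0-0>S1; S0-1>S2; S1-0>S3; S1-1>S4; S2-0>S4; S2-1>S5; S3-0>S6; S3-1>S7; S4-0>S7; S4-1>S8; S5-0>S8; S5-1>S9; S6-0>S10; S6-1>S11; S7-0>S11; S7-1>S12; S8-0>S12; S8-1>S13; S9-0>S13; S9-1>S10; S10-0>S14; S10-1>S0; S11-0>S0; S11-1>S15; S12-0>S15; S12-1>S16; S13-0>S16; S13-1>S14; S14-0>S17; S14-1>S1; S15-0>S2; S15-1>S18; S16-0>S18; S16-1>S17; S17-0>S19; S17-1>S3; S18-0>S5; S18-1>S19; S19-0>S9; S19-1>S6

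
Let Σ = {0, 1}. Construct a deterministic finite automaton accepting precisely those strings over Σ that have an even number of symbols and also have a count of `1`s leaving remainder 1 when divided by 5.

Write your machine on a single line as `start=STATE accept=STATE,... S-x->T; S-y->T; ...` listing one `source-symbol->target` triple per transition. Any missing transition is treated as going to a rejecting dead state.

Handle the two conditions separately and then intersect. One (2 states) tracks the input length modulo 2; the other (5 states) tracks the count of `1`s modulo 5. Each combined state is a pair, one component from each; accept when both components accept.
        0   1  
>  s0   s1  s2 
   s1   s0  s3 
   s2   s3  s4 
 * s3   s2  s5 
   s4   s5  s6 
   s5   s4  s7 
   s6   s7  s8 
   s7   s6  s9 
   s8   s9  s1 
   s9   s8  s0 
(> = start, * = accepting)

start=s0; accept=s3; s0-0->s1; s0-1->s2; s1-0->s0; s1-1->s3; s2-0->s3; s2-1->s4; s3-0->s2; s3-1->s5; s4-0->s5; s4-1->s6; s5-0->s4; s5-1->s7; s6-0->s7; s6-1->s8; s7-0->s6; s7-1->s9; s8-0->s9; s8-1->s1; s9-0->s8; s9-1->s0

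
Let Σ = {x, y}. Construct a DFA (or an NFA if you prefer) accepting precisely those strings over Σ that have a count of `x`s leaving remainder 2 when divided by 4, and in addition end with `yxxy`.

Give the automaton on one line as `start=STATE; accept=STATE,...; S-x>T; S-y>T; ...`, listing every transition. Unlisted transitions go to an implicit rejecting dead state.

start=A; accept=H; A-x>B; A-y>C; B-x>D; B-y>B; C-x>E; C-y>C; D-x>F; D-y>D; E-x>G; E-y>B; F-x>A; F-y>F; G-x>F; G-y>H; H-x>F; H-y>D

Run two small machines in parallel and take their product. The first has 4 states tracking the count of `x`s modulo 4; the second has 5 states tracking how much of the suffix `yxxy` has currently been matched. A product state is a pair (one from each), accepting exactly when both do. Minimizing collapses redundant product states.
With 8 states:
       x  y 
>  A   B  C 
   B   D  B 
   C   E  C 
   D   F  D 
   E   G  B 
   F   A  F 
   G   F  H 
 * H   F  D 
(> = start, * = accepting)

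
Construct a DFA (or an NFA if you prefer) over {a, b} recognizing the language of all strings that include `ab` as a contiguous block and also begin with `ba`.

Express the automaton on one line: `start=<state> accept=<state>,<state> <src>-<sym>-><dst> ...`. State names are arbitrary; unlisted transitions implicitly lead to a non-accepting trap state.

start=s0 accept=s6 s0-a->s1 s0-b->s2 s1-a->s1 s1-b->s3 s2-a->s4 s2-b->s5 s3-a->s3 s3-b->s3 s4-a->s4 s4-b->s6 s5-a->s1 s5-b->s5 s6-a->s6 s6-b->s6

Handle the two conditions separately and then intersect. One (3 states) tracks whether and how much of `ab` has been seen; the other (4 states) tracks whether the input so far still matches the prefix `ba`. Each combined state is a pair, one component from each; accept when both components accept.
With 7 states:
        a   b  
>  s0   s1  s2 
   s1   s1  s3 
   s2   s4  s5 
   s3   s3  s3 
   s4   s4  s6 
   s5   s1  s5 
 * s6   s6  s6 
(> = start, * = accepting)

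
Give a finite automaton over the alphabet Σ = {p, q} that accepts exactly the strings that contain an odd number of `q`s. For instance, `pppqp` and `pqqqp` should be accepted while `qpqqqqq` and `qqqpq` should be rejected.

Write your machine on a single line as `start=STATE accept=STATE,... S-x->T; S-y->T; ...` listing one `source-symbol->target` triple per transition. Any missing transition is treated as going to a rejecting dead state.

start=A; accept=B; A-p->A; A-q->B; B-p->B; B-q->A

The only thing that matters is how many `q`s have appeared, reduced mod 2. Use one state per residue: A for 0, …, B for 1. Reading `q` moves to the next residue; anything else stays put. B is accepting.
A 2-state machine:
       p  q 
>  A   A  B 
 * B   B  A 
(> = start, * = accepting)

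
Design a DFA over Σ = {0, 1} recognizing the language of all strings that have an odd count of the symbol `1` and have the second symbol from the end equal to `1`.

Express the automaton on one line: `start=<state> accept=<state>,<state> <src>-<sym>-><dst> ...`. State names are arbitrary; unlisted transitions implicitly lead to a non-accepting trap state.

Run two small machines in parallel and take their product. The first has 2 states tracking the count of `1`s modulo 2; the second has 7 states tracking the last 2 symbols read. A product state is a pair (one from each), accepting exactly when both do. Equivalent product states are then merged.
        0   1  
>  s0   s0  s1 
   s1   s2  s3 
 * s2   s4  s3 
   s3   s0  s5 
   s4   s4  s3 
 * s5   s2  s3 
(> = start, * = accepting)

start=s0 accept=s2,s5 s0-0->s0 s0-1->s1 s1-0->s2 s1-1->s3 s2-0->s4 s2-1->s3 s3-0->s0 s3-1->s5 s4-0->s4 s4-1->s3 s5-0->s2 s5-1->s3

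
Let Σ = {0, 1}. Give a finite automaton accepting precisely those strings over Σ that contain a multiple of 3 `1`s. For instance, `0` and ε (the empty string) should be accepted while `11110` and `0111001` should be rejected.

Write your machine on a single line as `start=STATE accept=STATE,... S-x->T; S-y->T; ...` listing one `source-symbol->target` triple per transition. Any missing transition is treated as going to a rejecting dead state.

Keep the running count of `1`s modulo 3: each `1` advances along the cycle s0 → s1 → s2 → s0 while other symbols loop. Accept at s0.
A 3-state machine:
        0   1  
>* s0   s0  s1 
   s1   s1  s2 
   s2   s2  s0 
(> = start, * = accepting)

start=s0; accept=s0; s0-0->s0; s0-1->s1; s1-0->s1; s1-1->s2; s2-0->s2; s2-1->s0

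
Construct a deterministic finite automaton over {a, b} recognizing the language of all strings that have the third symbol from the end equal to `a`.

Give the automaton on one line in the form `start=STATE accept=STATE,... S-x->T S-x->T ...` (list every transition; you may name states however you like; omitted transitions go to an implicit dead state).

start=q0 accept=q7,q8,q9,q10 q0-a->q1 q0-b->q2 q1-a->q3 q1-b->q4 q2-a->q5 q2-b->q6 q3-a->q7 q3-b->q8 q4-a->q9 q4-b->q10 q5-a->q11 q5-b->q12 q6-a->q13 q6-b->q14 q7-a->q7 q7-b->q8 q8-a->q9 q8-b->q10 q9-a->q11 q9-b->q12 q10-a->q13 q10-b->q14 q11-a->q7 q11-b->q8 q12-a->q9 q12-b->q10 q13-a->q11 q13-b->q12 q14-a->q13 q14-b->q14

Because acceptance depends on a position counted from the end, the machine has to buffer the most recent 3 symbols. Make each state the string of the last up-to-3 symbols read; on input `x` shift the window left and append `x`. Accept when the buffered window has length 3 and begins with `a`.
A 15-state machine:
          a    b  
>  q0     q1   q2 
   q1     q3   q4 
   q2     q5   q6 
   q3     q7   q8 
   q4     q9  q10 
   q5    q11  q12 
   q6    q13  q14 
 * q7     q7   q8 
 * q8     q9  q10 
 * q9    q11  q12 
 * q10   q13  q14 
   q11    q7   q8 
   q12    q9  q10 
   q13   q11  q12 
   q14   q13  q14 
(> = start, * = accepting)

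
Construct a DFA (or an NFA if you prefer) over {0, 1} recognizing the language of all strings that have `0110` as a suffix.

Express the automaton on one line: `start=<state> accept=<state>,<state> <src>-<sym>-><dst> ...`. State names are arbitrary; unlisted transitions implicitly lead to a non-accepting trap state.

Let each state record the length of the longest suffix of the input read so far that is also a prefix of `0110`. q1 means the last symbol is `0`; q2 means the last 2 symbols are `01`; q3 means the last 3 symbols are `011`; q4 means the last 4 symbols are `0110`. Accept only at q4, where the string currently ends in `0110`.
5 states suffice.
        0   1  
>  q0   q1  q0 
   q1   q1  q2 
   q2   q1  q3 
   q3   q4  q0 
 * q4   q1  q2 
(> = start, * = accepting)

start=q0 accept=q4 q0-0->q1 q0-1->q0 q1-0->q1 q1-1->q2 q2-0->q1 q2-1->q3 q3-0->q4 q3-1->q0 q4-0->q1 q4-1->q2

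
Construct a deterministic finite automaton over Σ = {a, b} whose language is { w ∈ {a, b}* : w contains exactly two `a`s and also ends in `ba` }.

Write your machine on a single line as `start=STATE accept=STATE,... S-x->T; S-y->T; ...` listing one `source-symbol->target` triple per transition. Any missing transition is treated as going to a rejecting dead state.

start=q0; accept=q4; q0-a->q1; q0-b->q0; q1-a->q2; q1-b->q3; q2-a->q2; q2-b->q2; q3-a->q4; q3-b->q3; q4-a->q2; q4-b->q2

Run two small machines in parallel and take their product. One (4 states) tracks the count of `a`s, saturating at 3; the other (3 states) tracks how much of the suffix `ba` has currently been matched. Each combined state is a pair, one component from each; accept when both components accept. Minimizing collapses redundant product states.
        a   b  
>  q0   q1  q0 
   q1   q2  q3 
   q2   q2  q2 
   q3   q4  q3 
 * q4   q2  q2 
(> = start, * = accepting)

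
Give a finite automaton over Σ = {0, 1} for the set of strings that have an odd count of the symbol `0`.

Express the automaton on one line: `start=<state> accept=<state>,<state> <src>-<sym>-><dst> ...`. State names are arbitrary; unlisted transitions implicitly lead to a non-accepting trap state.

Keep the running count of `0`s modulo 2: each `0` advances along the cycle q0 → q1 → q0 while other symbols loop. Accept at q1.
        0   1  
>  q0   q1  q0 
 * q1   q0  q1 
(> = start, * = accepting)

start=q0 accept=q1 q0-0->q1 q0-1->q0 q1-0->q0 q1-1->q1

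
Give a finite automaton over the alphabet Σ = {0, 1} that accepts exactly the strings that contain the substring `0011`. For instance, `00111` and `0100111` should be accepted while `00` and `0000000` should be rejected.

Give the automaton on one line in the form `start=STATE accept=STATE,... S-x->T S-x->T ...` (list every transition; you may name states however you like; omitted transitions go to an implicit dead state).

Track how much of `0011` has been matched so far: state q0 is no progress, q4 is the absorbing accept state reached once `0011` has occurred. Intermediate states record partial matches; on a mismatch, fall back to the longest reusable overlap.
        0   1  
>  q0   q1  q0 
   q1   q2  q0 
   q2   q2  q3 
   q3   q1  q4 
 * q4   q4  q4 
(> = start, * = accepting)

start=q0 accept=q4 q0-0->q1 q0-1->q0 q1-0->q2 q1-1->q0 q2-0->q2 q2-1->q3 q3-0->q1 q3-1->q4 q4-0->q4 q4-1->q4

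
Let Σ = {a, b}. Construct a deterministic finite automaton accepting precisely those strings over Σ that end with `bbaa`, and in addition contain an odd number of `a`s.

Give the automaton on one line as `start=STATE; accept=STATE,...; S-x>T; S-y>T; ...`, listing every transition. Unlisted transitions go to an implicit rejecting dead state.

start=q0; accept=q5; q0-a>q1; q0-b>q0; q1-a>q0; q1-b>q2; q2-a>q0; q2-b>q3; q3-a>q4; q3-b>q3; q4-a>q5; q4-b>q0; q5-a>q0; q5-b>q2

Handle the two conditions separately and then intersect. The first has 5 states tracking how much of the suffix `bbaa` has currently been matched; the second has 2 states tracking the count of `a`s modulo 2. A product state is a pair (one from each), accepting exactly when both do. Equivalent product states are then merged.
        a   b  
>  q0   q1  q0 
   q1   q0  q2 
   q2   q0  q3 
   q3   q4  q3 
   q4   q5  q0 
 * q5   q0  q2 
(> = start, * = accepting)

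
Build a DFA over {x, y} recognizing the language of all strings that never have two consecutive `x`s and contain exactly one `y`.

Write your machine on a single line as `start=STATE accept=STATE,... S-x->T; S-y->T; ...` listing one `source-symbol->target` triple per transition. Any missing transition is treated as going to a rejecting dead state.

start=s0; accept=s2,s4; s0-x->s1; s0-y->s2; s1-x->s3; s1-y->s2; s2-x->s4; s2-y->s5; s3-x->s3; s3-y->s6; s4-x->s6; s4-y->s5; s5-x->s7; s5-y->s5; s6-x->s6; s6-y->s8; s7-x->s8; s7-y->s5; s8-x->s8; s8-y->s8

Run two small machines in parallel and take their product. The first has 3 states tracking partial matches of the forbidden pattern `xx`; the second has 3 states tracking the count of `y`s, saturating at 2. A product state is a pair (one from each), accepting exactly when both do.
        x   y  
>  s0   s1  s2 
   s1   s3  s2 
 * s2   s4  s5 
   s3   s3  s6 
 * s4   s6  s5 
   s5   s7  s5 
   s6   s6  s8 
   s7   s8  s5 
   s8   s8  s8 
(> = start, * = accepting)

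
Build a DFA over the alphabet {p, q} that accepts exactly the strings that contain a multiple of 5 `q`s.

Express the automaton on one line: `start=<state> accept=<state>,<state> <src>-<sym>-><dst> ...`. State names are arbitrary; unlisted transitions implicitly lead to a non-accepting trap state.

The only thing that matters is how many `q`s have appeared, reduced mod 5. Use one state per residue: S0 for 0, …, S4 for 4. Reading `q` moves to the next residue; anything else stays put. S0 is accepting.
5 states suffice.
        p   q  
>* S0   S0  S1 
   S1   S1  S2 
   S2   S2  S3 
   S3   S3  S4 
   S4   S4  S0 
(> = start, * = accepting)

start=S0 accept=S0 S0-p->S0 S0-q->S1 S1-p->S1 S1-q->S2 S2-p->S2 S2-q->S3 S3-p->S3 S3-q->S4 S4-p->S4 S4-q->S0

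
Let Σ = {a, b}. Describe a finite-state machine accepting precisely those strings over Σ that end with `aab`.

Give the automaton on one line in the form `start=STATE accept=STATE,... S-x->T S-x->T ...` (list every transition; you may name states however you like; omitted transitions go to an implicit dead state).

start=q0 accept=q3 q0-a->q1 q0-b->q0 q1-a->q2 q1-b->q0 q2-a->q2 q2-b->q3 q3-a->q1 q3-b->q0

Let each state record the length of the longest suffix of the input read so far that is also a prefix of `aab`. q1 means the last symbol is `a`; q2 means the last 2 symbols are `aa`; q3 means the last 3 symbols are `aab`. Accept only at q3, where the string currently ends in `aab`.
4 states suffice.
        a   b  
>  q0   q1  q0 
   q1   q2  q0 
   q2   q2  q3 
 * q3   q1  q0 
(> = start, * = accepting)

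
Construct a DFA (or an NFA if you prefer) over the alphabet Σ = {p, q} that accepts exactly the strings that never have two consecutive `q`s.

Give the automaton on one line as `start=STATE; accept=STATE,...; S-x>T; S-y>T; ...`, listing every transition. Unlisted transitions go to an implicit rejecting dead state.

start=S0; accept=S0,S1; S0-p>S0; S0-q>S1; S1-p>S0; S1-q>S2; S2-p>S2; S2-q>S2

This is the complement of 'contains `qq`'. Use the same substring-matching states — S0 through S2 holding how much of `qq` has just been matched — but flip the accepting set: everything except the trap S2 accepts.
A 3-state machine:
        p   q  
>* S0   S0  S1 
 * S1   S0  S2 
   S2   S2  S2 
(> = start, * = accepting)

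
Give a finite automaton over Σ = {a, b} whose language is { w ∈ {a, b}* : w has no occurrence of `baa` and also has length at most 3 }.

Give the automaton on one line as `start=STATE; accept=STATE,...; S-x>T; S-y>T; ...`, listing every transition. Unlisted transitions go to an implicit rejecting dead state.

Run two small machines in parallel and take their product. The first has 4 states tracking partial matches of the forbidden pattern `baa`; the second has 5 states tracking the input length, saturating at 4. A product state is a pair (one from each), accepting exactly when both do. Minimizing collapses redundant product states.
A 7-state machine:
        a   b  
>* s0   s1  s2 
 * s1   s3  s3 
 * s2   s4  s3 
 * s3   s5  s5 
 * s4   s6  s5 
 * s5   s6  s6 
   s6   s6  s6 
(> = start, * = accepting)

start=s0; accept=s0,s1,s2,s3,s4,s5; s0-a>s1; s0-b>s2; s1-a>s3; s1-b>s3; s2-a>s4; s2-b>s3; s3-a>s5; s3-b>s5; s4-a>s6; s4-b>s5; s5-a>s6; s5-b>s6; s6-a>s6; s6-b>s6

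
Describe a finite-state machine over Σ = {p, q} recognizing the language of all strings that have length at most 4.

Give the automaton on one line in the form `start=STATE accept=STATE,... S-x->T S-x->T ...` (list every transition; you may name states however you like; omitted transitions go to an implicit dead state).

start=A accept=A,B,C,D,E A-p->B A-q->B B-p->C B-q->C C-p->D C-q->D D-p->E D-q->E E-p->F E-q->F F-p->F F-q->F

Count input length up to 5: every symbol moves from A toward F, which means 'more than 4' and absorbs. Accept from {A, B, C, D, E}.
With 6 states:
       p  q 
>* A   B  B 
 * B   C  C 
 * C   D  D 
 * D   E  E 
 * E   F  F 
   F   F  F 
(> = start, * = accepting)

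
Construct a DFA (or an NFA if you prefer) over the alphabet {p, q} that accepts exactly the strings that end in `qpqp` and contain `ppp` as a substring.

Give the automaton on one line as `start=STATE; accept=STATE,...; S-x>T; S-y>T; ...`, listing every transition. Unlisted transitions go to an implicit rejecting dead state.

Run two small machines in parallel and take their product. One (5 states) tracks how much of the suffix `qpqp` has currently been matched; the other (4 states) tracks whether and how much of `ppp` has been seen. Each combined state is a pair, one component from each; accept when both components accept. After merging equivalent states the machine shrinks.
8 states suffice.
        p   q  
>  s0   s1  s0 
   s1   s2  s0 
   s2   s3  s0 
   s3   s3  s4 
   s4   s5  s4 
   s5   s3  s6 
   s6   s7  s4 
 * s7   s3  s6 
(> = start, * = accepting)

start=s0; accept=s7; s0-p>s1; s0-q>s0; s1-p>s2; s1-q>s0; s2-p>s3; s2-q>s0; s3-p>s3; s3-q>s4; s4-p>s5; s4-q>s4; s5-p>s3; s5-q>s6; s6-p>s7; s6-q>s4; s7-p>s3; s7-q>s6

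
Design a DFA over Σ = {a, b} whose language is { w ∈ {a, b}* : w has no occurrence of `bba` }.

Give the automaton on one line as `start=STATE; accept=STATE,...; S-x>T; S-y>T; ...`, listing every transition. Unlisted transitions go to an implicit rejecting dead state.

start=s0; accept=s0,s1,s2; s0-a>s0; s0-b>s1; s1-a>s0; s1-b>s2; s2-a>s3; s2-b>s2; s3-a>s3; s3-b>s3

This is the complement of 'contains `bba`'. Use the same substring-matching states — s0 through s3 holding how much of `bba` has just been matched — but flip the accepting set: everything except the trap s3 accepts.
        a   b  
>* s0   s0  s1 
 * s1   s0  s2 
 * s2   s3  s2 
   s3   s3  s3 
(> = start, * = accepting)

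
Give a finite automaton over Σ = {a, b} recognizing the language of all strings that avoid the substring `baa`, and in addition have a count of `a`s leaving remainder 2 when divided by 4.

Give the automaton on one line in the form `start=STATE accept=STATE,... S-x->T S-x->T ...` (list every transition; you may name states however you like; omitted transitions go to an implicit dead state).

start=q0 accept=q3,q7,q8 q0-a->q1 q0-b->q2 q1-a->q3 q1-b->q4 q2-a->q5 q2-b->q2 q3-a->q6 q3-b->q7 q4-a->q8 q4-b->q4 q5-a->q9 q5-b->q4 q6-a->q0 q6-b->q10 q7-a->q11 q7-b->q7 q8-a->q9 q8-b->q7 q9-a->q9 q9-b->q9 q10-a->q12 q10-b->q10 q11-a->q9 q11-b->q10 q12-a->q9 q12-b->q2

Build one automaton per condition and run them in lockstep. One (4 states) tracks partial matches of the forbidden pattern `baa`; the other (4 states) tracks the count of `a`s modulo 4. Each combined state is a pair, one component from each; accept when both components accept. Minimizing collapses redundant product states.
13 states suffice.
          a    b  
>  q0     q1   q2 
   q1     q3   q4 
   q2     q5   q2 
 * q3     q6   q7 
   q4     q8   q4 
   q5     q9   q4 
   q6     q0  q10 
 * q7    q11   q7 
 * q8     q9   q7 
   q9     q9   q9 
   q10   q12  q10 
   q11    q9  q10 
   q12    q9   q2 
(> = start, * = accepting)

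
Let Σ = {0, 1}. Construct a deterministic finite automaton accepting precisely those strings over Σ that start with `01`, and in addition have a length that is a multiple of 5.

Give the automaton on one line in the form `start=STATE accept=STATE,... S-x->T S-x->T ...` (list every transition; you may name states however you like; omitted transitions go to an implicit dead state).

Build one automaton per condition and run them in lockstep. One (4 states) tracks whether the input so far still matches the prefix `01`; the other (5 states) tracks the input length modulo 5. Each combined state is a pair, one component from each; accept when both components accept. Minimizing collapses redundant product states.
An 8-state machine:
        0   1  
>  s0   s1  s2 
   s1   s2  s3 
   s2   s2  s2 
   s3   s4  s4 
   s4   s5  s5 
   s5   s6  s6 
 * s6   s7  s7 
   s7   s3  s3 
(> = start, * = accepting)

start=s0 accept=s6 s0-0->s1 s0-1->s2 s1-0->s2 s1-1->s3 s2-0->s2 s2-1->s2 s3-0->s4 s3-1->s4 s4-0->s5 s4-1->s5 s5-0->s6 s5-1->s6 s6-0->s7 s6-1->s7 s7-0->s3 s7-1->s3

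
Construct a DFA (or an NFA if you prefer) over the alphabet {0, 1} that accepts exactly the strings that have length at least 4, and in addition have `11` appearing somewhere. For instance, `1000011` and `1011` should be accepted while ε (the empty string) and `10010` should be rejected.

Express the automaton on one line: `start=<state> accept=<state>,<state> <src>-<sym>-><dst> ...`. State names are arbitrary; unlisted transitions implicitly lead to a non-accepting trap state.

Run two small machines in parallel and take their product. One (6 states) tracks the input length, saturating at 5; the other (3 states) tracks whether and how much of `11` has been seen. Each combined state is a pair, one component from each; accept when both components accept.
15 states suffice.
          0    1  
>  S0     S1   S2 
   S1     S3   S4 
   S2     S3   S5 
   S3     S6   S7 
   S4     S6   S8 
   S5     S8   S8 
   S6     S9  S10 
   S7     S9  S11 
   S8    S11  S11 
   S9    S12  S13 
   S10   S12  S14 
 * S11   S14  S14 
   S12   S12  S13 
   S13   S12  S14 
 * S14   S14  S14 
(> = start, * = accepting)

start=S0 accept=S11,S14 S0-0->S1 S0-1->S2 S1-0->S3 S1-1->S4 S2-0->S3 S2-1->S5 S3-0->S6 S3-1->S7 S4-0->S6 S4-1->S8 S5-0->S8 S5-1->S8 S6-0->S9 S6-1->S10 S7-0->S9 S7-1->S11 S8-0->S11 S8-1->S11 S9-0->S12 S9-1->S13 S10-0->S12 S10-1->S14 S11-0->S14 S11-1->S14 S12-0->S12 S12-1->S13 S13-0->S12 S13-1->S14 S14-0->S14 S14-1->S14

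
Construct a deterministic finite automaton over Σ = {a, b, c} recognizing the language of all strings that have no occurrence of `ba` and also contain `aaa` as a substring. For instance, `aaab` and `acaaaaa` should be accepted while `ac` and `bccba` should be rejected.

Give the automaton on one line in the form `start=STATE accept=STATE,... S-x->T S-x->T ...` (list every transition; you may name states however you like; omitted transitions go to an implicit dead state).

Run two small machines in parallel and take their product. The first has 3 states tracking partial matches of the forbidden pattern `ba`; the second has 4 states tracking whether and how much of `aaa` has been seen. A product state is a pair (one from each), accepting exactly when both do. Minimizing collapses redundant product states.
A 7-state machine:
        a   b   c  
>  q0   q1  q2  q0 
   q1   q3  q2  q0 
   q2   q4  q2  q0 
   q3   q5  q2  q0 
   q4   q4  q4  q4 
 * q5   q5  q6  q5 
 * q6   q4  q6  q5 
(> = start, * = accepting)

start=q0 accept=q5,q6 q0-a->q1 q0-b->q2 q0-c->q0 q1-a->q3 q1-b->q2 q1-c->q0 q2-a->q4 q2-b->q2 q2-c->q0 q3-a->q5 q3-b->q2 q3-c->q0 q4-a->q4 q4-b->q4 q4-c->q4 q5-a->q5 q5-b->q6 q5-c->q5 q6-a->q4 q6-b->q6 q6-c->q5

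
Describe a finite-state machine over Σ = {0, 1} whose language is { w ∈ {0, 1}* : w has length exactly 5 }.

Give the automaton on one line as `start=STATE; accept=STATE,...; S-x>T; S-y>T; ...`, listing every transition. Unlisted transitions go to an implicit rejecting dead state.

We only need to distinguish lengths 0, 1, …, 5, and '>5'. Chain A → B → C → D → E → F → G on every symbol, with G looping. Accepting states: {F}.
A 7-state machine:
       0  1 
>  A   B  B 
   B   C  C 
   C   D  D 
   D   E  E 
   E   F  F 
 * F   G  G 
   G   G  G 
(> = start, * = accepting)

start=A; accept=F; A-0>B; A-1>B; B-0>C; B-1>C; C-0>D; C-1>D; D-0>E; D-1>E; E-0>F; E-1>F; F-0>G; F-1>G; G-0>G; G-1>G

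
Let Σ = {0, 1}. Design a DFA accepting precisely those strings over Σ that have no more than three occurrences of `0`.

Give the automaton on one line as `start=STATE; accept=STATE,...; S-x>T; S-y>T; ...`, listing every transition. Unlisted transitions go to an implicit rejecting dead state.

Only the number of `0`s matters, and only up to 4. Make a chain S0 → S1 → S2 → S3 → S4 advanced by each `0` (with S4 absorbing); every other symbol self-loops. The accepting set is {S0, S1, S2, S3}.
5 states suffice.
        0   1  
>* S0   S1  S0 
 * S1   S2  S1 
 * S2   S3  S2 
 * S3   S4  S3 
   S4   S4  S4 
(> = start, * = accepting)

start=S0; accept=S0,S1,S2,S3; S0-0>S1; S0-1>S0; S1-0>S2; S1-1>S1; S2-0>S3; S2-1>S2; S3-0>S4; S3-1>S3; S4-0>S4; S4-1>S4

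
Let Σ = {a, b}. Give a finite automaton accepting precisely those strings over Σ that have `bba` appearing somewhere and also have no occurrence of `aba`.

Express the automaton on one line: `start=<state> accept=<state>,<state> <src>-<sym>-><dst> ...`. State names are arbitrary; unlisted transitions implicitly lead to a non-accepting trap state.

Run two small machines in parallel and take their product. The first has 4 states tracking whether and how much of `bba` has been seen; the second has 4 states tracking partial matches of the forbidden pattern `aba`. A product state is a pair (one from each), accepting exactly when both do. Equivalent product states are then merged.
9 states suffice.
        a   b  
>  S0   S1  S2 
   S1   S1  S3 
   S2   S1  S4 
   S3   S5  S4 
   S4   S6  S4 
   S5   S5  S5 
 * S6   S6  S7 
 * S7   S5  S8 
 * S8   S6  S8 
(> = start, * = accepting)

start=S0 accept=S6,S7,S8 S0-a->S1 S0-b->S2 S1-a->S1 S1-b->S3 S2-a->S1 S2-b->S4 S3-a->S5 S3-b->S4 S4-a->S6 S4-b->S4 S5-a->S5 S5-b->S5 S6-a->S6 S6-b->S7 S7-a->S5 S7-b->S8 S8-a->S6 S8-b->S8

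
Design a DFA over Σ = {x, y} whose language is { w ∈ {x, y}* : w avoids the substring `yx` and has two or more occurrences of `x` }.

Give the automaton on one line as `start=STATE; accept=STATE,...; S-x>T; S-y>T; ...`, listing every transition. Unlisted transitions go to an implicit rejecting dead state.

start=s0; accept=s3,s4; s0-x>s1; s0-y>s2; s1-x>s3; s1-y>s2; s2-x>s2; s2-y>s2; s3-x>s3; s3-y>s4; s4-x>s2; s4-y>s4

Build one automaton per condition and run them in lockstep. One (3 states) tracks partial matches of the forbidden pattern `yx`; the other (4 states) tracks the count of `x`s, saturating at 3. Each combined state is a pair, one component from each; accept when both components accept. Minimizing collapses redundant product states.
        x   y  
>  s0   s1  s2 
   s1   s3  s2 
   s2   s2  s2 
 * s3   s3  s4 
 * s4   s2  s4 
(> = start, * = accepting)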